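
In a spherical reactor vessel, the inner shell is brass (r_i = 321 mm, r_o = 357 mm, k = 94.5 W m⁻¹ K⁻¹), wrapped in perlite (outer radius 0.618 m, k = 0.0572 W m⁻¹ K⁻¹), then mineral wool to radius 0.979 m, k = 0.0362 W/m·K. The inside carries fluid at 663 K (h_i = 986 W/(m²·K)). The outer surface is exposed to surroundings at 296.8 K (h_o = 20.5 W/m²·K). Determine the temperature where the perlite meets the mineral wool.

T = 459 K

Treat each layer as a resistance in series:
  R_conv,in = 1/(4πr²h) = 1/(4π·0.321²·986) = 7.833×10^-4 K/W
  R_brass = (1/0.321 − 1/0.357)/(4πk) = 0.3141/(4π·94.5) = 2.645×10^-4 K/W
  R_perlite = (1/0.357 − 1/0.618)/(4πk) = 1.183/(4π·0.0572) = 1.646 K/W
  R_mineral wool = (1/0.618 − 1/0.979)/(4πk) = 0.5967/(4π·0.0362) = 1.312 K/W
  R_conv,out = 1/(4πr²h) = 1/(4π·0.979²·20.5) = 0.004050 K/W
ΣR = 7.833×10^-4 + 2.645×10^-4 + 1.646 + 1.312 + 0.004050 = 2.963 K/W
Q = ΔT/ΣR = (663 K − 296.8 K)/2.963 = 123.6 W
From the inner boundary to the perlite/mineral wool interface, ΣR_partial = 1.647 K/W.
T_interface = T_in − Q·ΣR_partial = 663 K − (123.6)(1.647) = 459 K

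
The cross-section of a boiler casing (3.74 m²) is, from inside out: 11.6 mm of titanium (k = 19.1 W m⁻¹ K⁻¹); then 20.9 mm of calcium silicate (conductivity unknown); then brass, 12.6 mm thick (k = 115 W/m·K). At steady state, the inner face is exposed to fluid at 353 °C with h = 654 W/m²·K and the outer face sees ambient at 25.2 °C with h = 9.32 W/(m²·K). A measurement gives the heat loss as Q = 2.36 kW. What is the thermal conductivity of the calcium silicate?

k = 0.0510 W/m·K

ΣR = ΔT/Q = |353 − 25.2|/2360 = 0.1389 K/W
Known resistances:
  R_conv,in = 1/(hA) = 1/(654·3.74) = 4.088×10^-4 K/W
  R_titanium = L/(kA) = 0.0116/(19.1·3.74) = 1.624×10^-4 K/W
  R_brass = L/(kA) = 0.0126/(115·3.74) = 2.930×10^-5 K/W
  R_conv,out = 1/(hA) = 1/(9.32·3.74) = 0.02869 K/W
R_calcium silicate = ΣR − ΣR_known = 0.1389 − 0.02929 = 0.1096 K/W
L/(kA) = 0.1096 ⇒ k = 0.0209/(0.1096·3.74) = 0.0510 W/m·K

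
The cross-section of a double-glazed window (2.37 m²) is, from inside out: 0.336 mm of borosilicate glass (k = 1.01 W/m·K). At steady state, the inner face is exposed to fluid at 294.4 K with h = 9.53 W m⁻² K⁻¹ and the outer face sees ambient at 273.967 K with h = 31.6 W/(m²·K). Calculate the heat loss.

Series thermal resistances, inner to outer:
  R_conv,in = 1/(hA) = 1/(9.53·2.37) = 0.04428 K/W
  R_borosilicate glass = L/(kA) = 3.36×10^-4/(1.01·2.37) = 1.404×10^-4 K/W
  R_conv,out = 1/(hA) = 1/(31.6·2.37) = 0.01335 K/W
ΣR = 0.04428 + 1.404×10^-4 + 0.01335 = 0.05777 K/W
Q = ΔT/ΣR = (294.4 K − 273.967 K)/0.05777 = 354 W

Q = 354 W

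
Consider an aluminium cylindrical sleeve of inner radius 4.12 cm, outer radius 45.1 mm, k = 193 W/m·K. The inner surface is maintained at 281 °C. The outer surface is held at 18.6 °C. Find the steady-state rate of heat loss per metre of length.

Q' = 3.52×10^6 W/m

Q' = 2πk·ΔT/ln(r₂/r₁) = 2π × 193 × 262.4 / ln(0.0451/0.0412) = 3.52×10^6 W/m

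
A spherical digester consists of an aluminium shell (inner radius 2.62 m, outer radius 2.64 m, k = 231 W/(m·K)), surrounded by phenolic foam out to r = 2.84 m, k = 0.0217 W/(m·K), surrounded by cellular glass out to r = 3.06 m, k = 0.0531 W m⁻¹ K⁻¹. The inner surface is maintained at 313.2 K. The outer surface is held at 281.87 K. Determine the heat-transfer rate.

Resistance network (inner→outer):
  R_aluminium = (1/2.62 − 1/2.64)/(4πk) = 0.002892/(4π·231) = 9.961×10^-7 K/W
  R_phenolic foam = (1/2.64 − 1/2.84)/(4πk) = 0.02668/(4π·0.0217) = 0.09782 K/W
  R_cellular glass = (1/2.84 − 1/3.06)/(4πk) = 0.02532/(4π·0.0531) = 0.03794 K/W
ΣR = 9.961×10^-7 + 0.09782 + 0.03794 = 0.1358 K/W
Q = ΔT/ΣR = (313.2 K − 281.87 K)/0.1358 = 231 W

Q = 231 W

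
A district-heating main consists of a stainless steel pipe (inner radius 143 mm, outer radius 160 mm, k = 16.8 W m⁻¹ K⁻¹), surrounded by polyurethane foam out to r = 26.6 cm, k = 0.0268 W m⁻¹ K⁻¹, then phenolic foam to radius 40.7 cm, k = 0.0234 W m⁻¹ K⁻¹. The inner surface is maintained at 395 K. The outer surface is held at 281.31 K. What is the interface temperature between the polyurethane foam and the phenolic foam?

Treat each layer as a resistance in series:
  R'_stainless steel = ln(0.160/0.143)/(2πk) = 0.1123/(2π·16.8) = 0.001064 m·K/W
  R'_polyurethane foam = ln(0.266/0.160)/(2πk) = 0.5083/(2π·0.0268) = 3.019 m·K/W
  R'_phenolic foam = ln(0.407/0.266)/(2πk) = 0.4253/(2π·0.0234) = 2.893 m·K/W
ΣR = 0.001064 + 3.019 + 2.893 = 5.913 m·K/W
Q' = ΔT/ΣR = (395 K − 281.31 K)/5.913 = 19.23 W/m
From the inner boundary to the polyurethane foam/phenolic foam interface, ΣR_partial = 3.020 m·K/W.
T_interface = T_in − Q'·ΣR_partial = 395 K − (19.23)(3.020) = 336.9 K

T = 336.9 K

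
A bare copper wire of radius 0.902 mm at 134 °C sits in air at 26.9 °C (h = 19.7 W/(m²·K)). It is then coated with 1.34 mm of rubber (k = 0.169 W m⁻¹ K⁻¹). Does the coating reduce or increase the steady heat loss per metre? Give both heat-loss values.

increases: 12.0 → 24.0 W/m

Critical radius for a cylinder: r_cr = k/h = 0.00858 m = 0.858 cm.
Outer radius after coating: r₂ = 9.02×10^-4 + 0.00134 = 0.002242 m.
Since r₁ < r_cr and r₂ ≤ r_cr, the coating moves toward the maximum at r_cr — heat loss rises.
Bare: R = 1/(2πr₁h) = 8.957 m·K/W; Q = 107.1/8.957 = 12.0 W/m.
Coated: R = R_cond + R_conv = 4.461 m·K/W; Q = 107.1/4.461 = 24.0 W/m.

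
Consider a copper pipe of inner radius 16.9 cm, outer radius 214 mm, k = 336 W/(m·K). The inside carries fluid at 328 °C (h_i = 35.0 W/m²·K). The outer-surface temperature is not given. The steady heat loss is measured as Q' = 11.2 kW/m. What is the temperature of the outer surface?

T_out = 25.4 °C

Series resistances:
  R'_conv,in = 1/(2πr h) = 1/(2π·0.169·35.0) = 0.02691 m·K/W
  R'_copper = ln(0.214/0.169)/(2πk) = 0.2361/(2π·336) = 1.118×10^-4 m·K/W
ΣR = 0.02702 m·K/W
ΔT = Q'·ΣR = 11200 × 0.02702 = 302.6 K
Heat flows outward, so T_out = T_in − ΔT = 328 − 302.6 = 25.4 °C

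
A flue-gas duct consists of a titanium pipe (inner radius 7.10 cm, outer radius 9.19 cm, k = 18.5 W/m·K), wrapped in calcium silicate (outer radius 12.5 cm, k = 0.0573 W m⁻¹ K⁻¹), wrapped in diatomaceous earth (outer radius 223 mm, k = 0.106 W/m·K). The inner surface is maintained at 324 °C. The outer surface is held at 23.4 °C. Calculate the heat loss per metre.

Q' = 174 W/m

Series thermal resistances, inner to outer:
  R'_titanium = ln(0.0919/0.0710)/(2πk) = 0.2580/(2π·18.5) = 0.002220 m·K/W
  R'_calcium silicate = ln(0.125/0.0919)/(2πk) = 0.3076/(2π·0.0573) = 0.8544 m·K/W
  R'_diatomaceous earth = ln(0.223/0.125)/(2πk) = 0.5789/(2π·0.106) = 0.8691 m·K/W
ΣR = 0.002220 + 0.8544 + 0.8691 = 1.726 m·K/W
Q' = ΔT/ΣR = (324 °C − 23.4 °C)/1.726 = 174 W/m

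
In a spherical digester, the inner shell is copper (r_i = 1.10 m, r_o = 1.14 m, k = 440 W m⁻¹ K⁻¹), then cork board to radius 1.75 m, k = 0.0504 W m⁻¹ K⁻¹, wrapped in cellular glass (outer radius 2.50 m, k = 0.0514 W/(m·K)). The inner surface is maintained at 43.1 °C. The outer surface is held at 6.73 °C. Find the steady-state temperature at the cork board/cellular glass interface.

T = 19.6 °C

Treat each layer as a resistance in series:
  R_copper = (1/1.10 − 1/1.14)/(4πk) = 0.03190/(4π·440) = 5.769×10^-6 K/W
  R_cork board = (1/1.14 − 1/1.75)/(4πk) = 0.3058/(4π·0.0504) = 0.4828 K/W
  R_cellular glass = (1/1.75 − 1/2.50)/(4πk) = 0.1714/(4π·0.0514) = 0.2654 K/W
ΣR = 5.769×10^-6 + 0.4828 + 0.2654 = 0.7482 K/W
Q = ΔT/ΣR = (43.1 °C − 6.73 °C)/0.7482 = 48.61 W
From the inner boundary to the cork board/cellular glass interface, ΣR_partial = 0.4828 K/W.
T_interface = T_in − Q·ΣR_partial = 43.1 °C − (48.61)(0.4828) = 19.6 °C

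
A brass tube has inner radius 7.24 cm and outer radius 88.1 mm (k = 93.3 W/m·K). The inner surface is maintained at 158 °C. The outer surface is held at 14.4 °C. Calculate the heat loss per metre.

Q' = 2πk·ΔT/ln(r₂/r₁) = 2π × 93.3 × 143.6 / ln(0.0881/0.0724) = 4.29×10^5 W/m

Q' = 4.29×10^5 W/m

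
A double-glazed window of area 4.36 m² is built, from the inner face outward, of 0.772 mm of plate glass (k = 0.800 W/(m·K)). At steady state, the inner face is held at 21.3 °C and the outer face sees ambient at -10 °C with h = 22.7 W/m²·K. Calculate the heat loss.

Series thermal resistances, inner to outer:
  R_plate glass = L/(kA) = 7.72×10^-4/(0.800·4.36) = 2.213×10^-4 K/W
  R_conv,out = 1/(hA) = 1/(22.7·4.36) = 0.01010 K/W
ΣR = 2.213×10^-4 + 0.01010 = 0.01032 K/W
Q = ΔT/ΣR = (21.3 °C − -10 °C)/0.01032 = 3030 W

Q = 3030 W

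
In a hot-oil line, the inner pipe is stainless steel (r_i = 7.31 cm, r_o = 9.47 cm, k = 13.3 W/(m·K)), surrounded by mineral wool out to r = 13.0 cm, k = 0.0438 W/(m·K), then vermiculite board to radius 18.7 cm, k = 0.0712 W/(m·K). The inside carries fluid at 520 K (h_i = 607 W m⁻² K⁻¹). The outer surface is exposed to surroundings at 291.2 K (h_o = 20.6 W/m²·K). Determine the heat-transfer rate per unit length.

Treat each layer as a resistance in series:
  R'_conv,in = 1/(2πr h) = 1/(2π·0.0731·607) = 0.003587 m·K/W
  R'_stainless steel = ln(0.0947/0.0731)/(2πk) = 0.2589/(2π·13.3) = 0.003098 m·K/W
  R'_mineral wool = ln(0.130/0.0947)/(2πk) = 0.3168/(2π·0.0438) = 1.151 m·K/W
  R'_vermiculite board = ln(0.187/0.130)/(2πk) = 0.3636/(2π·0.0712) = 0.8127 m·K/W
  R'_conv,out = 1/(2πr h) = 1/(2π·0.187·20.6) = 0.04132 m·K/W
ΣR = 0.003587 + 0.003098 + 1.151 + 0.8127 + 0.04132 = 2.012 m·K/W
Q' = ΔT/ΣR = (520 K − 291.2 K)/2.012 = 114 W/m

Q' = 114 W/m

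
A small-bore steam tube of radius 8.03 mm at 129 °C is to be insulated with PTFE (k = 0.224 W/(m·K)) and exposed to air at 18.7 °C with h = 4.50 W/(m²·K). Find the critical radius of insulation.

r_cr = 4.98 cm

For a cylinder, r_cr = k_ins/h = 0.224/4.50 = 0.0498 m = 4.98 cm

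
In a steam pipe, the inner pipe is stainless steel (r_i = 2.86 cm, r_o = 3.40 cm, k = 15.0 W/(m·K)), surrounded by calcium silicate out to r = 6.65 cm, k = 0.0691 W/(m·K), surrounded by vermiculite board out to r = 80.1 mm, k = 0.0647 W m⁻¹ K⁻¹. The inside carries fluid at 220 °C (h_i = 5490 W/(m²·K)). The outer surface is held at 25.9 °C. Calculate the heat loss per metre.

Series thermal resistances, inner to outer:
  R'_conv,in = 1/(2πr h) = 1/(2π·0.0286·5490) = 0.001014 m·K/W
  R'_stainless steel = ln(0.0340/0.0286)/(2πk) = 0.1730/(2π·15.0) = 0.001835 m·K/W
  R'_calcium silicate = ln(0.0665/0.0340)/(2πk) = 0.6708/(2π·0.0691) = 1.545 m·K/W
  R'_vermiculite board = ln(0.0801/0.0665)/(2πk) = 0.1861/(2π·0.0647) = 0.4577 m·K/W
ΣR = 0.001014 + 0.001835 + 1.545 + 0.4577 = 2.006 m·K/W
Q' = ΔT/ΣR = (220 °C − 25.9 °C)/2.006 = 96.8 W/m

Q' = 96.8 W/m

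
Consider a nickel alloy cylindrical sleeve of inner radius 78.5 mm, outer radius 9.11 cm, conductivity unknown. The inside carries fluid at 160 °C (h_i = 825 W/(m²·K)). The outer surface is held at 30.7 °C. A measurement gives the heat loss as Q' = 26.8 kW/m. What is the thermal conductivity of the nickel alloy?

k = 10.0 W/m·K

ΣR = ΔT/Q' = |160 − 30.7|/26800 = 0.004825 m·K/W
Known resistances:
  R'_conv,in = 1/(2πr h) = 1/(2π·0.0785·825) = 0.002458 m·K/W
R_nickel alloy = ΣR − ΣR_known = 0.004825 − 0.002458 = 0.002367 m·K/W
ln(r₂/r₁)/(2πk) = 0.002367 ⇒ k = 0.1489/(2π·0.002367) = 10.0 W/m·K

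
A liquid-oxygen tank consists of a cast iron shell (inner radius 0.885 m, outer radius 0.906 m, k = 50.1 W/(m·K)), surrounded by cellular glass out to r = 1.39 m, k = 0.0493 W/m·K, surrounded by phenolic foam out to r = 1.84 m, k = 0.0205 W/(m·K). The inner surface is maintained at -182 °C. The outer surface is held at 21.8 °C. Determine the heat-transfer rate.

Q = 156 W

Treat each layer as a resistance in series:
  R_cast iron = (1/0.885 − 1/0.906)/(4πk) = 0.02619/(4π·50.1) = 4.160×10^-5 K/W
  R_cellular glass = (1/0.906 − 1/1.39)/(4πk) = 0.3843/(4π·0.0493) = 0.6204 K/W
  R_phenolic foam = (1/1.39 − 1/1.84)/(4πk) = 0.1759/(4π·0.0205) = 0.6830 K/W
ΣR = 4.160×10^-5 + 0.6204 + 0.6830 = 1.303 K/W
Q = ΔT/ΣR = (-182 °C − 21.8 °C)/1.303 = -156 W
(Negative Q ⇒ heat flows inward; heat gain = 156 W.)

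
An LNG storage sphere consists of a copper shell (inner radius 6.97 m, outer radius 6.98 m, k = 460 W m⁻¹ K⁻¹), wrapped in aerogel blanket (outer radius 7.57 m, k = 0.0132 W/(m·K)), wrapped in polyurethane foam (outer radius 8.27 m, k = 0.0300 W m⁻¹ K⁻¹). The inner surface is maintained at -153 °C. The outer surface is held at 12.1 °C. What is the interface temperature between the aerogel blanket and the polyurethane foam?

Treat each layer as a resistance in series:
  R_copper = (1/6.97 − 1/6.98)/(4πk) = 2.055×10^-4/(4π·460) = 3.556×10^-8 K/W
  R_aerogel blanket = (1/6.98 − 1/7.57)/(4πk) = 0.01117/(4π·0.0132) = 0.06732 K/W
  R_polyurethane foam = (1/7.57 − 1/8.27)/(4πk) = 0.01118/(4π·0.0300) = 0.02966 K/W
ΣR = 3.556×10^-8 + 0.06732 + 0.02966 = 0.09698 K/W
Q = ΔT/ΣR = (-153 °C − 12.1 °C)/0.09698 = -1702 W
From the inner boundary to the aerogel blanket/polyurethane foam interface, ΣR_partial = 0.06732 K/W.
T_interface = T_in − Q·ΣR_partial = -153 °C − (-1702)(0.06732) = -38.4 °C

T = -38.4 °C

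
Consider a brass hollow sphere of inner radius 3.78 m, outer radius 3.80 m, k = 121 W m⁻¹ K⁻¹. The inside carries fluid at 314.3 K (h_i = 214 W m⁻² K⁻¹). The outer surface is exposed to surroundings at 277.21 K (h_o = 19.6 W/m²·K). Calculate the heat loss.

Series thermal resistances, inner to outer:
  R_conv,in = 1/(4πr²h) = 1/(4π·3.78²·214) = 2.603×10^-5 K/W
  R_brass = (1/3.78 − 1/3.80)/(4πk) = 0.001392/(4π·121) = 9.157×10^-7 K/W
  R_conv,out = 1/(4πr²h) = 1/(4π·3.80²·19.6) = 2.812×10^-4 K/W
ΣR = 2.603×10^-5 + 9.157×10^-7 + 2.812×10^-4 = 3.081×10^-4 K/W
Q = ΔT/ΣR = (314.3 K − 277.21 K)/3.081×10^-4 = 1.20×10^5 W

Q = 1.20×10^5 W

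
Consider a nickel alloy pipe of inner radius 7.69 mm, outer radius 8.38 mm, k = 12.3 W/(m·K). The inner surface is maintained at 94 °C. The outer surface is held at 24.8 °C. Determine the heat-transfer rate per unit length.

Q' = 2πk·ΔT/ln(r₂/r₁) = 2π × 12.3 × 69.2 / ln(0.00838/0.00769) = 62200 W/m

Q' = 62.2 kW/m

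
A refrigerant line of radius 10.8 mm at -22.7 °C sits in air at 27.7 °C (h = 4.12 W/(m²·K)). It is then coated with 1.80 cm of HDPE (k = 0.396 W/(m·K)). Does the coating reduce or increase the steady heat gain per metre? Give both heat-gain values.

increases: 14.1 → 29.0 W/m

Critical radius for a cylinder: r_cr = k/h = 0.0961 m = 9.61 cm.
Outer radius after coating: r₂ = 0.0108 + 0.0180 = 0.0288 m.
Since r₁ < r_cr and r₂ ≤ r_cr, the coating moves toward the maximum at r_cr — heat gain rises.
Bare: R = 1/(2πr₁h) = 3.577 m·K/W; Q = 50.4/3.577 = 14.1 W/m.
Coated: R = R_cond + R_conv = 1.736 m·K/W; Q = 50.4/1.736 = 29.0 W/m.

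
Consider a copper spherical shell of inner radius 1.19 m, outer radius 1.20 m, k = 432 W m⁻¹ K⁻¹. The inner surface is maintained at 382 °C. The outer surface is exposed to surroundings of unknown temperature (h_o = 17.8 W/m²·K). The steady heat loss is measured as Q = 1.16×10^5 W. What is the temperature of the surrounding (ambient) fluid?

Sum the resistances:
  R_copper = (1/1.19 − 1/1.20)/(4πk) = 0.007003/(4π·432) = 1.290×10^-6 K/W
  R_conv,out = 1/(4πr²h) = 1/(4π·1.20²·17.8) = 0.003105 K/W
ΣR = 0.003106 K/W
ΔT = Q·ΣR = 1.16×10^5 × 0.003106 = 360.3 K
Heat flows outward, so T_out = T_in − ΔT = 382 − 360.3 = 21.7 °C

T_out = 21.7 °C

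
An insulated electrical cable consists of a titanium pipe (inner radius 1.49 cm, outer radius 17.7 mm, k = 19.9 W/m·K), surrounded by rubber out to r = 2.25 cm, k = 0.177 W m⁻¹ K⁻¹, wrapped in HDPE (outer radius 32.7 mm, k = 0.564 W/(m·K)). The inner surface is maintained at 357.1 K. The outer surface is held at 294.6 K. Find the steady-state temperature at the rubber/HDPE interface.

Resistance network (inner→outer):
  R'_titanium = ln(0.0177/0.0149)/(2πk) = 0.1722/(2π·19.9) = 0.001377 m·K/W
  R'_rubber = ln(0.0225/0.0177)/(2πk) = 0.2400/(2π·0.177) = 0.2158 m·K/W
  R'_HDPE = ln(0.0327/0.0225)/(2πk) = 0.3739/(2π·0.564) = 0.1055 m·K/W
ΣR = 0.001377 + 0.2158 + 0.1055 = 0.3227 m·K/W
Q' = ΔT/ΣR = (357.1 K − 294.6 K)/0.3227 = 193.7 W/m
From the inner boundary to the rubber/HDPE interface, ΣR_partial = 0.2172 m·K/W.
T_interface = T_in − Q'·ΣR_partial = 357.1 K − (193.7)(0.2172) = 315.0 K

T = 315.0 K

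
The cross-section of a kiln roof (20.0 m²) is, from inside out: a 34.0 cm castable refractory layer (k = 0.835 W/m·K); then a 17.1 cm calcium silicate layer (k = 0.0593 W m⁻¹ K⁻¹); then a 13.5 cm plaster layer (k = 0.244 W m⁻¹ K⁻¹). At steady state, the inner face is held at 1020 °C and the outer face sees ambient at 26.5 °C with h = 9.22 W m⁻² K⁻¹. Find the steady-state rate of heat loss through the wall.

Resistance network (inner→outer):
  R_castable refractory = L/(kA) = 0.340/(0.835·20.0) = 0.02036 K/W
  R_calcium silicate = L/(kA) = 0.171/(0.0593·20.0) = 0.1442 K/W
  R_plaster = L/(kA) = 0.135/(0.244·20.0) = 0.02766 K/W
  R_conv,out = 1/(hA) = 1/(9.22·20.0) = 0.005423 K/W
ΣR = 0.02036 + 0.1442 + 0.02766 + 0.005423 = 0.1976 K/W
Q = ΔT/ΣR = (1020 °C − 26.5 °C)/0.1976 = 5030 W

Q = 5.03 kW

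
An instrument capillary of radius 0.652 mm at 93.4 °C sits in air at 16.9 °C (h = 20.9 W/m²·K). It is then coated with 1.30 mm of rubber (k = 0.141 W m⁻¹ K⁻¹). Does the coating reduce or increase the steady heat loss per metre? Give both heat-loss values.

increases: 6.55 → 14.9 W/m

Critical radius for a cylinder: r_cr = k/h = 0.00675 m = 0.675 cm.
Outer radius after coating: r₂ = 6.52×10^-4 + 0.00130 = 0.001952 m.
Since r₁ < r_cr and r₂ ≤ r_cr, the coating moves toward the maximum at r_cr — heat loss rises.
Bare: R = 1/(2πr₁h) = 11.68 m·K/W; Q = 76.5/11.68 = 6.55 W/m.
Coated: R = R_cond + R_conv = 5.139 m·K/W; Q = 76.5/5.139 = 14.9 W/m.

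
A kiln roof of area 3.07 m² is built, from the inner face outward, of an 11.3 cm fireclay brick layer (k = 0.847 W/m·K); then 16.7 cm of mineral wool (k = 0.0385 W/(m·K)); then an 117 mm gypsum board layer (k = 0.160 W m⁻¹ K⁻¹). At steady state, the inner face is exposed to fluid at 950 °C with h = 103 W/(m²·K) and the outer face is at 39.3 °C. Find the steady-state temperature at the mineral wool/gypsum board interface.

T = 167 °C

Series thermal resistances, inner to outer:
  R_conv,in = 1/(hA) = 1/(103·3.07) = 0.003162 K/W
  R_fireclay brick = L/(kA) = 0.113/(0.847·3.07) = 0.04346 K/W
  R_mineral wool = L/(kA) = 0.167/(0.0385·3.07) = 1.413 K/W
  R_gypsum board = L/(kA) = 0.117/(0.160·3.07) = 0.2382 K/W
ΣR = 0.003162 + 0.04346 + 1.413 + 0.2382 = 1.698 K/W
Q = ΔT/ΣR = (950 °C − 39.3 °C)/1.698 = 536.3 W
From the inner boundary to the mineral wool/gypsum board interface, ΣR_partial = 1.460 K/W.
T_interface = T_in − Q·ΣR_partial = 950 °C − (536.3)(1.460) = 167 °C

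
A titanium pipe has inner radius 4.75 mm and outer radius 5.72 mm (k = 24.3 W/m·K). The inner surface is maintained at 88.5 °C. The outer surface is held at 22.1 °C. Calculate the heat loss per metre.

Q' = 54.6 kW/m

Q' = 2πk·ΔT/ln(r₂/r₁) = 2π × 24.3 × 66.4 / ln(0.00572/0.00475) = 54600 W/m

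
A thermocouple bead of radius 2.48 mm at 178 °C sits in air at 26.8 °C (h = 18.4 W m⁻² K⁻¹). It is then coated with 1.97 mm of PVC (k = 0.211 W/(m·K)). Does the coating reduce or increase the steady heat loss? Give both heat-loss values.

Critical radius for a sphere: r_cr = 2k/h = 0.0229 m = 2.29 cm.
Outer radius after coating: r₂ = 0.00248 + 0.00197 = 0.00445 m.
Since r₁ < r_cr and r₂ ≤ r_cr, the coating moves toward the maximum at r_cr — heat loss rises.
Bare: R = 1/(4πr₁²h) = 703.2 K/W; Q = 151.2/703.2 = 0.215 W.
Coated: R = R_cond + R_conv = 285.7 K/W; Q = 151.2/285.7 = 0.529 W.

increases: 0.215 → 0.529 W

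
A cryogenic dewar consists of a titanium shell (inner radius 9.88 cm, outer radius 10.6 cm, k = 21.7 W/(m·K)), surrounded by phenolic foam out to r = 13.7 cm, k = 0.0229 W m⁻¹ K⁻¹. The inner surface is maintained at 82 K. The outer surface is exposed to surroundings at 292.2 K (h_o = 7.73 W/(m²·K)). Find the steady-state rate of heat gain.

Q = 26.4 W

Series thermal resistances, inner to outer:
  R_titanium = (1/0.0988 − 1/0.106)/(4πk) = 0.6875/(4π·21.7) = 0.002521 K/W
  R_phenolic foam = (1/0.106 − 1/0.137)/(4πk) = 2.135/(4π·0.0229) = 7.418 K/W
  R_conv,out = 1/(4πr²h) = 1/(4π·0.137²·7.73) = 0.5485 K/W
ΣR = 0.002521 + 7.418 + 0.5485 = 7.969 K/W
Q = ΔT/ΣR = (82 K − 292.2 K)/7.969 = -26.4 W
(Negative Q ⇒ heat flows inward; heat gain = 26.4 W.)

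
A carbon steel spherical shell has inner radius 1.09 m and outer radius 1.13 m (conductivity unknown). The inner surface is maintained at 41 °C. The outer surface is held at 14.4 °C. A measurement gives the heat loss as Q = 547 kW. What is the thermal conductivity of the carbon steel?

ΣR = ΔT/Q = |41 − 14.4|/5.47×10^5 = 4.863×10^-5 K/W
(1/r₁−1/r₂)/(4πk) = 4.863×10^-5 ⇒ k = 0.03248/(4π·4.863×10^-5) = 53.1 W/m·K

k = 53.1 W/m·K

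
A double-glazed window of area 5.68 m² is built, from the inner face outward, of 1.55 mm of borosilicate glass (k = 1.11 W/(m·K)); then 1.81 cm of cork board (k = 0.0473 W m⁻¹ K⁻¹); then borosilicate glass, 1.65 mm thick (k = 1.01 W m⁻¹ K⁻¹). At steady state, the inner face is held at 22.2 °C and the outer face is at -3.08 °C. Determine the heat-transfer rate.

Treat each layer as a resistance in series:
  R_borosilicate glass = L/(kA) = 0.00155/(1.11·5.68) = 2.458×10^-4 K/W
  R_cork board = L/(kA) = 0.0181/(0.0473·5.68) = 0.06737 K/W
  R_borosilicate glass = L/(kA) = 0.00165/(1.01·5.68) = 2.876×10^-4 K/W
ΣR = 2.458×10^-4 + 0.06737 + 2.876×10^-4 = 0.06790 K/W
Q = ΔT/ΣR = (22.2 °C − -3.08 °C)/0.06790 = 372 W

Q = 372 W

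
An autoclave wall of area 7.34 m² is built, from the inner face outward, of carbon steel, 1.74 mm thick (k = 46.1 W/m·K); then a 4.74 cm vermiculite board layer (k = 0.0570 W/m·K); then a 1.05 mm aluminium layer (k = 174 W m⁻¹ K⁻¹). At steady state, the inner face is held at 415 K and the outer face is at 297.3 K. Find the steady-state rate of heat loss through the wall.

Resistance network (inner→outer):
  R_carbon steel = L/(kA) = 0.00174/(46.1·7.34) = 5.142×10^-6 K/W
  R_vermiculite board = L/(kA) = 0.0474/(0.0570·7.34) = 0.1133 K/W
  R_aluminium = L/(kA) = 0.00105/(174·7.34) = 8.221×10^-7 K/W
ΣR = 5.142×10^-6 + 0.1133 + 8.221×10^-7 = 0.1133 K/W
Q = ΔT/ΣR = (415 K − 297.3 K)/0.1133 = 1040 W

Q = 1040 W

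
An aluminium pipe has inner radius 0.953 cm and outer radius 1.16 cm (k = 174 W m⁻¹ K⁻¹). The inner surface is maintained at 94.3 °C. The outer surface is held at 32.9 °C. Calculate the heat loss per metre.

Q' = 2πk·ΔT/ln(r₂/r₁) = 2π × 174 × 61.4 / ln(0.0116/0.00953) = 3.42×10^5 W/m

Q' = 342 kW/m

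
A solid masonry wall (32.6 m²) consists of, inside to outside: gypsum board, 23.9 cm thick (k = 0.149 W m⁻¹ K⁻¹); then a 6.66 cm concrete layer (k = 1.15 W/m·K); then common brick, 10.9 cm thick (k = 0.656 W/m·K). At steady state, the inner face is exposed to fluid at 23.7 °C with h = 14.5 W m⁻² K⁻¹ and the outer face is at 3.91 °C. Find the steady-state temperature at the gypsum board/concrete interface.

T = 6.25 °C

Treat each layer as a resistance in series:
  R_conv,in = 1/(hA) = 1/(14.5·32.6) = 0.002116 K/W
  R_gypsum board = L/(kA) = 0.239/(0.149·32.6) = 0.04920 K/W
  R_concrete = L/(kA) = 0.0666/(1.15·32.6) = 0.001776 K/W
  R_common brick = L/(kA) = 0.109/(0.656·32.6) = 0.005097 K/W
ΣR = 0.002116 + 0.04920 + 0.001776 + 0.005097 = 0.05819 K/W
Q = ΔT/ΣR = (23.7 °C − 3.91 °C)/0.05819 = 340.1 W
From the inner boundary to the gypsum board/concrete interface, ΣR_partial = 0.05132 K/W.
T_interface = T_in − Q·ΣR_partial = 23.7 °C − (340.1)(0.05132) = 6.25 °C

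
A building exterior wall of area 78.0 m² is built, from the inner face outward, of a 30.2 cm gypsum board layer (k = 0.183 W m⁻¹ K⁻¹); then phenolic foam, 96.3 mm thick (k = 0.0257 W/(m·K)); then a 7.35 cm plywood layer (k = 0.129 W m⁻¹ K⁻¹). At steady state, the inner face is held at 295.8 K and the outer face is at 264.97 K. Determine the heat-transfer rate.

Q = 403 W

Series thermal resistances, inner to outer:
  R_gypsum board = L/(kA) = 0.302/(0.183·78.0) = 0.02116 K/W
  R_phenolic foam = L/(kA) = 0.0963/(0.0257·78.0) = 0.04804 K/W
  R_plywood = L/(kA) = 0.0735/(0.129·78.0) = 0.007305 K/W
ΣR = 0.02116 + 0.04804 + 0.007305 = 0.07651 K/W
Q = ΔT/ΣR = (295.8 K − 264.97 K)/0.07651 = 403 W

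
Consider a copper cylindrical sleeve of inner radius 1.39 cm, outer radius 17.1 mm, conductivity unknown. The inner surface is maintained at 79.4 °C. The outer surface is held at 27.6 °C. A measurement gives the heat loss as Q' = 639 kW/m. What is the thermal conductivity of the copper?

k = 407 W/m·K

ΣR = ΔT/Q' = |79.4 − 27.6|/6.39×10^5 = 8.106×10^-5 m·K/W
ln(r₂/r₁)/(2πk) = 8.106×10^-5 ⇒ k = 0.2072/(2π·8.106×10^-5) = 407 W/m·K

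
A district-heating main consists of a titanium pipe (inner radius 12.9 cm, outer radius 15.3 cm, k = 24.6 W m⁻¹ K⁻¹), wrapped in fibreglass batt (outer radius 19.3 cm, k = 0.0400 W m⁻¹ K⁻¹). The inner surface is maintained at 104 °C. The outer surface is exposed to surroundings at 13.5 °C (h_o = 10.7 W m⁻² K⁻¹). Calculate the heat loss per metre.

Q' = 90.3 W/m

Resistance network (inner→outer):
  R'_titanium = ln(0.153/0.129)/(2πk) = 0.1706/(2π·24.6) = 0.001104 m·K/W
  R'_fibreglass batt = ln(0.193/0.153)/(2πk) = 0.2323/(2π·0.0400) = 0.9241 m·K/W
  R'_conv,out = 1/(2πr h) = 1/(2π·0.193·10.7) = 0.07707 m·K/W
ΣR = 0.001104 + 0.9241 + 0.07707 = 1.002 m·K/W
Q' = ΔT/ΣR = (104 °C − 13.5 °C)/1.002 = 90.3 W/m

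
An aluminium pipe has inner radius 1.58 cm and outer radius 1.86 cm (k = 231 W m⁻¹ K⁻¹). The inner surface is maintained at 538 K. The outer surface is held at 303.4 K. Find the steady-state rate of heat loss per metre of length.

Q' = 2πk·ΔT/ln(r₂/r₁) = 2π × 231 × 234.6 / ln(0.0186/0.0158) = 2.09×10^6 W/m

Q' = 2090 kW/m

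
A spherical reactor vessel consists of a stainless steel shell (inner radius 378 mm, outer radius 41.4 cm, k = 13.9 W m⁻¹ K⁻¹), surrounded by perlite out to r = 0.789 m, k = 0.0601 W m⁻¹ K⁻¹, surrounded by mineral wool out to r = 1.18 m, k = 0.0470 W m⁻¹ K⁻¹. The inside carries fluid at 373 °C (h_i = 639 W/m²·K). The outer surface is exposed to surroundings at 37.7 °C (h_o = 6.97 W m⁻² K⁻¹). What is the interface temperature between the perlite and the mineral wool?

T = 145 °C

Treat each layer as a resistance in series:
  R_conv,in = 1/(4πr²h) = 1/(4π·0.378²·639) = 8.716×10^-4 K/W
  R_stainless steel = (1/0.378 − 1/0.414)/(4πk) = 0.2300/(4π·13.9) = 0.001317 K/W
  R_perlite = (1/0.414 − 1/0.789)/(4πk) = 1.148/(4π·0.0601) = 1.520 K/W
  R_mineral wool = (1/0.789 − 1/1.18)/(4πk) = 0.4200/(4π·0.0470) = 0.7111 K/W
  R_conv,out = 1/(4πr²h) = 1/(4π·1.18²·6.97) = 0.008200 K/W
ΣR = 8.716×10^-4 + 0.001317 + 1.520 + 0.7111 + 0.008200 = 2.241 K/W
Q = ΔT/ΣR = (373 °C − 37.7 °C)/2.241 = 149.6 W
From the inner boundary to the perlite/mineral wool interface, ΣR_partial = 1.522 K/W.
T_interface = T_in − Q·ΣR_partial = 373 °C − (149.6)(1.522) = 145 °C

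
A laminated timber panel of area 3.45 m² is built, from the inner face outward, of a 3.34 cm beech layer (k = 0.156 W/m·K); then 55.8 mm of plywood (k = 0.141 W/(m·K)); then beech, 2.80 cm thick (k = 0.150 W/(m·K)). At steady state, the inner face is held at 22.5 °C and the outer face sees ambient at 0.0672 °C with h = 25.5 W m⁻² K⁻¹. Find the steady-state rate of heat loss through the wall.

Q = 92.6 W

Treat each layer as a resistance in series:
  R_beech = L/(kA) = 0.0334/(0.156·3.45) = 0.06206 K/W
  R_plywood = L/(kA) = 0.0558/(0.141·3.45) = 0.1147 K/W
  R_beech = L/(kA) = 0.0280/(0.150·3.45) = 0.05411 K/W
  R_conv,out = 1/(hA) = 1/(25.5·3.45) = 0.01137 K/W
ΣR = 0.06206 + 0.1147 + 0.05411 + 0.01137 = 0.2422 K/W
Q = ΔT/ΣR = (22.5 °C − 0.0672 °C)/0.2422 = 92.6 W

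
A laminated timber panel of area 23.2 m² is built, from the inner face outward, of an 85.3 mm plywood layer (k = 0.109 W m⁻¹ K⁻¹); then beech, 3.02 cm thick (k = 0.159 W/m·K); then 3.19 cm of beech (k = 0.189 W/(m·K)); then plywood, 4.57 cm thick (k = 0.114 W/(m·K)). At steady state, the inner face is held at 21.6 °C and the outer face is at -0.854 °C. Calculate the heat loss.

Series thermal resistances, inner to outer:
  R_plywood = L/(kA) = 0.0853/(0.109·23.2) = 0.03373 K/W
  R_beech = L/(kA) = 0.0302/(0.159·23.2) = 0.008187 K/W
  R_beech = L/(kA) = 0.0319/(0.189·23.2) = 0.007275 K/W
  R_plywood = L/(kA) = 0.0457/(0.114·23.2) = 0.01728 K/W
ΣR = 0.03373 + 0.008187 + 0.007275 + 0.01728 = 0.06647 K/W
Q = ΔT/ΣR = (21.6 °C − -0.854 °C)/0.06647 = 338 W

Q = 338 W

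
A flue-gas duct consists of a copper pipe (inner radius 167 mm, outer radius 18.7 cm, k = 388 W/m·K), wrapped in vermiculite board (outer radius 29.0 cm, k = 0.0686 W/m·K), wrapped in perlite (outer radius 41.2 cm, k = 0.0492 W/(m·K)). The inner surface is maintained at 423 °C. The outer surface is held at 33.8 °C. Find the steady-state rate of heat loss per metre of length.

Resistance network (inner→outer):
  R'_copper = ln(0.187/0.167)/(2πk) = 0.1131/(2π·388) = 4.640×10^-5 m·K/W
  R'_vermiculite board = ln(0.290/0.187)/(2πk) = 0.4388/(2π·0.0686) = 1.018 m·K/W
  R'_perlite = ln(0.412/0.290)/(2πk) = 0.3511/(2π·0.0492) = 1.136 m·K/W
ΣR = 4.640×10^-5 + 1.018 + 1.136 = 2.154 m·K/W
Q' = ΔT/ΣR = (423 °C − 33.8 °C)/2.154 = 181 W/m

Q' = 181 W/m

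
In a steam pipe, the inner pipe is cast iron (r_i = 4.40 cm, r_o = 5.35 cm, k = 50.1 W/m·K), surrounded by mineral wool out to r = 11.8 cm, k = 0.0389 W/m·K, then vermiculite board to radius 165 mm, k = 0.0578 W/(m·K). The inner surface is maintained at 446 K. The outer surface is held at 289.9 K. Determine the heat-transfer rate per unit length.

Series thermal resistances, inner to outer:
  R'_cast iron = ln(0.0535/0.0440)/(2πk) = 0.1955/(2π·50.1) = 6.210×10^-4 m·K/W
  R'_mineral wool = ln(0.118/0.0535)/(2πk) = 0.7910/(2π·0.0389) = 3.236 m·K/W
  R'_vermiculite board = ln(0.165/0.118)/(2πk) = 0.3353/(2π·0.0578) = 0.9232 m·K/W
ΣR = 6.210×10^-4 + 3.236 + 0.9232 = 4.160 m·K/W
Q' = ΔT/ΣR = (446 K − 289.9 K)/4.160 = 37.5 W/m

Q' = 37.5 W/m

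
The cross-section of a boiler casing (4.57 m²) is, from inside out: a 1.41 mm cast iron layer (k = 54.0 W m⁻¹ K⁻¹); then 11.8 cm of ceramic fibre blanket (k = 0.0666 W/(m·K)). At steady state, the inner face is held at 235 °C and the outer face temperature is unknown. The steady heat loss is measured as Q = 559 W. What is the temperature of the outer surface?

Sum the resistances:
  R_cast iron = L/(kA) = 0.00141/(54.0·4.57) = 5.714×10^-6 K/W
  R_ceramic fibre blanket = L/(kA) = 0.118/(0.0666·4.57) = 0.3877 K/W
ΣR = 0.3877 K/W
ΔT = Q·ΣR = 559 × 0.3877 = 216.7 K
Heat flows outward, so T_out = T_in − ΔT = 235 − 216.7 = 18.3 °C

T_out = 18.3 °C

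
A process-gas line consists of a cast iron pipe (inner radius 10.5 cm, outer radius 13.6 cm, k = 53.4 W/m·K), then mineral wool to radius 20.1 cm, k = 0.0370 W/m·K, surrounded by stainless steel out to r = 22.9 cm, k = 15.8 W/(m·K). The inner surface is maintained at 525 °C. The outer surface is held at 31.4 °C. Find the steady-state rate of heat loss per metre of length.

Q' = 293 W/m

Resistance network (inner→outer):
  R'_cast iron = ln(0.136/0.105)/(2πk) = 0.2587/(2π·53.4) = 7.710×10^-4 m·K/W
  R'_mineral wool = ln(0.201/0.136)/(2πk) = 0.3907/(2π·0.0370) = 1.680 m·K/W
  R'_stainless steel = ln(0.229/0.201)/(2πk) = 0.1304/(2π·15.8) = 0.001314 m·K/W
ΣR = 7.710×10^-4 + 1.680 + 0.001314 = 1.682 m·K/W
Q' = ΔT/ΣR = (525 °C − 31.4 °C)/1.682 = 293 W/m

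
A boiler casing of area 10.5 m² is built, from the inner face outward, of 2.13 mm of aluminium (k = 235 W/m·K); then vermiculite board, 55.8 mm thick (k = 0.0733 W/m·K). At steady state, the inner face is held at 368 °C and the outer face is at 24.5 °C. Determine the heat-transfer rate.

Series thermal resistances, inner to outer:
  R_aluminium = L/(kA) = 0.00213/(235·10.5) = 8.632×10^-7 K/W
  R_vermiculite board = L/(kA) = 0.0558/(0.0733·10.5) = 0.07250 K/W
ΣR = 8.632×10^-7 + 0.07250 = 0.07250 K/W
Q = ΔT/ΣR = (368 °C − 24.5 °C)/0.07250 = 4740 W

Q = 4740 W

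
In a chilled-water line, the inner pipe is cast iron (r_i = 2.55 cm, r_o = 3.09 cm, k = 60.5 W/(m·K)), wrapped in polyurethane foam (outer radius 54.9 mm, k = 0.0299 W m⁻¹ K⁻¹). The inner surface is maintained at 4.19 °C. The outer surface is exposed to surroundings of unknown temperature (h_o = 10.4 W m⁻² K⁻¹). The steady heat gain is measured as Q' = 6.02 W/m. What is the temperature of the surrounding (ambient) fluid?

T_out = 24.3 °C

Sum the resistances:
  R'_cast iron = ln(0.0309/0.0255)/(2πk) = 0.1921/(2π·60.5) = 5.053×10^-4 m·K/W
  R'_polyurethane foam = ln(0.0549/0.0309)/(2πk) = 0.5748/(2π·0.0299) = 3.059 m·K/W
  R'_conv,out = 1/(2πr h) = 1/(2π·0.0549·10.4) = 0.2787 m·K/W
ΣR = 3.339 m·K/W
ΔT = Q'·ΣR = 6.02 × 3.339 = 20.10 K
Heat flows inward, so T_out = T_in + ΔT = 4.19 + 20.10 = 24.3 °C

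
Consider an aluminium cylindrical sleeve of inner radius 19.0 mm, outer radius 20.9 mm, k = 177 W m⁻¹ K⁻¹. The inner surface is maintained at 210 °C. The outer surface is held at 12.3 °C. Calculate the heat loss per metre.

Q' = 2πk·ΔT/ln(r₂/r₁) = 2π × 177 × 197.7 / ln(0.0209/0.0190) = 2.31×10^6 W/m

Q' = 2310 kW/m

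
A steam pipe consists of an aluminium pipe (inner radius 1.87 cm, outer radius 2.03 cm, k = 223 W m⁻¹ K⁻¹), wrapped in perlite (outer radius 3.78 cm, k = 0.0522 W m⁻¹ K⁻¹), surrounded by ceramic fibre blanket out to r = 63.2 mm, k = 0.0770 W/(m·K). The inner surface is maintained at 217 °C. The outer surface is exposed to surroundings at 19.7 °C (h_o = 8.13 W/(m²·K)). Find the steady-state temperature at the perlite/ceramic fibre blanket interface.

Series thermal resistances, inner to outer:
  R'_aluminium = ln(0.0203/0.0187)/(2πk) = 0.08210/(2π·223) = 5.859×10^-5 m·K/W
  R'_perlite = ln(0.0378/0.0203)/(2πk) = 0.6217/(2π·0.0522) = 1.895 m·K/W
  R'_ceramic fibre blanket = ln(0.0632/0.0378)/(2πk) = 0.5140/(2π·0.0770) = 1.062 m·K/W
  R'_conv,out = 1/(2πr h) = 1/(2π·0.0632·8.13) = 0.3098 m·K/W
ΣR = 5.859×10^-5 + 1.895 + 1.062 + 0.3098 = 3.267 m·K/W
Q' = ΔT/ΣR = (217 °C − 19.7 °C)/3.267 = 60.39 W/m
From the inner boundary to the perlite/ceramic fibre blanket interface, ΣR_partial = 1.895 m·K/W.
T_interface = T_in − Q'·ΣR_partial = 217 °C − (60.39)(1.895) = 103 °C

T = 103 °C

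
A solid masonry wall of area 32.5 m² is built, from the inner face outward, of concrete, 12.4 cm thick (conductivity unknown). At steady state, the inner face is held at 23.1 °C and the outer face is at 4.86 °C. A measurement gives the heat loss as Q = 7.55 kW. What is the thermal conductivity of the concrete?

ΣR = ΔT/Q = |23.1 − 4.86|/7550 = 0.002416 K/W
L/(kA) = 0.002416 ⇒ k = 0.124/(0.002416·32.5) = 1.58 W/m·K

k = 1.58 W/m·K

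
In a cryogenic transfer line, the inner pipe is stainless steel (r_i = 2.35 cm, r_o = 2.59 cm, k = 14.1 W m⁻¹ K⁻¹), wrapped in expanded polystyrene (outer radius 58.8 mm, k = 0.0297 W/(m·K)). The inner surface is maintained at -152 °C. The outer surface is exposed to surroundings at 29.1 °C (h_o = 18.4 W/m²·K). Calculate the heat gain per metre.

Q' = 39.9 W/m

Treat each layer as a resistance in series:
  R'_stainless steel = ln(0.0259/0.0235)/(2πk) = 0.09724/(2π·14.1) = 0.001098 m·K/W
  R'_expanded polystyrene = ln(0.0588/0.0259)/(2πk) = 0.8199/(2π·0.0297) = 4.394 m·K/W
  R'_conv,out = 1/(2πr h) = 1/(2π·0.0588·18.4) = 0.1471 m·K/W
ΣR = 0.001098 + 4.394 + 0.1471 = 4.542 m·K/W
Q' = ΔT/ΣR = (-152 °C − 29.1 °C)/4.542 = -39.9 W/m
(Negative Q' ⇒ heat flows inward; heat gain = 39.9 W/m.)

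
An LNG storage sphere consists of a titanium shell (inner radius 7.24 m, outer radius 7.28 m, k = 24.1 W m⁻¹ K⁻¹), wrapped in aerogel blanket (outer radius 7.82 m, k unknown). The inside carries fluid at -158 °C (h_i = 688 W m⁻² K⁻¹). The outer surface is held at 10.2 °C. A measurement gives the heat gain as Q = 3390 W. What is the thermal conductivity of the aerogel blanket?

ΣR = ΔT/Q = |-158 − 10.2|/3390 = 0.04962 K/W
Known resistances:
  R_conv,in = 1/(4πr²h) = 1/(4π·7.24²·688) = 2.207×10^-6 K/W
  R_titanium = (1/7.24 − 1/7.28)/(4πk) = 7.589×10^-4/(4π·24.1) = 2.506×10^-6 K/W
R_aerogel blanket = ΣR − ΣR_known = 0.04962 − 4.713×10^-6 = 0.04962 K/W
(1/r₁−1/r₂)/(4πk) = 0.04962 ⇒ k = 0.009485/(4π·0.04962) = 0.0152 W/m·K

k = 0.0152 W/m·K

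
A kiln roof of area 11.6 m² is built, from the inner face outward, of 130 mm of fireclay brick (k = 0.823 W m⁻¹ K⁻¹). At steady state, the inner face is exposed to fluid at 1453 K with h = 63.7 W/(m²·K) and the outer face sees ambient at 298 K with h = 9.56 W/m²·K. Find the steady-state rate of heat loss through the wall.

Resistance network (inner→outer):
  R_conv,in = 1/(hA) = 1/(63.7·11.6) = 0.001353 K/W
  R_fireclay brick = L/(kA) = 0.130/(0.823·11.6) = 0.01362 K/W
  R_conv,out = 1/(hA) = 1/(9.56·11.6) = 0.009017 K/W
ΣR = 0.001353 + 0.01362 + 0.009017 = 0.02399 K/W
Q = ΔT/ΣR = (1453 K − 298 K)/0.02399 = 48100 W

Q = 48.1 kW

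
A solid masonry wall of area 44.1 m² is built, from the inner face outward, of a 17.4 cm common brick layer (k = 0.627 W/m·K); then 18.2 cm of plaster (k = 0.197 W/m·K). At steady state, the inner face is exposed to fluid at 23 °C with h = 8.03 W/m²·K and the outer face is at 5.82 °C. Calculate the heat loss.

Q = 571 W

Resistance network (inner→outer):
  R_conv,in = 1/(hA) = 1/(8.03·44.1) = 0.002824 K/W
  R_common brick = L/(kA) = 0.174/(0.627·44.1) = 0.006293 K/W
  R_plaster = L/(kA) = 0.182/(0.197·44.1) = 0.02095 K/W
ΣR = 0.002824 + 0.006293 + 0.02095 = 0.03007 K/W
Q = ΔT/ΣR = (23 °C − 5.82 °C)/0.03007 = 571 W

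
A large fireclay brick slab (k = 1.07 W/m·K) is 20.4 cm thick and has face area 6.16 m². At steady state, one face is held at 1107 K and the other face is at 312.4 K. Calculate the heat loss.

Q = 25700 W

Q = kA·ΔT/L = 1.07 × 6.16 × |1107 K − 312.4 K| / 0.204 = 25700 W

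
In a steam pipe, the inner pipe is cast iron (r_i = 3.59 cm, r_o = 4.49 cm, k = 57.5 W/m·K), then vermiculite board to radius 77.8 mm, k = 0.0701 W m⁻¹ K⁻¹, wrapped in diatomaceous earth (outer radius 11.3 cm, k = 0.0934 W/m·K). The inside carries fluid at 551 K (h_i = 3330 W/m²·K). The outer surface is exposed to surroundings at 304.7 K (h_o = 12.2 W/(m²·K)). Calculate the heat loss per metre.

Q' = 123 W/m

Treat each layer as a resistance in series:
  R'_conv,in = 1/(2πr h) = 1/(2π·0.0359·3330) = 0.001331 m·K/W
  R'_cast iron = ln(0.0449/0.0359)/(2πk) = 0.2237/(2π·57.5) = 6.192×10^-4 m·K/W
  R'_vermiculite board = ln(0.0778/0.0449)/(2πk) = 0.5497/(2π·0.0701) = 1.248 m·K/W
  R'_diatomaceous earth = ln(0.113/0.0778)/(2πk) = 0.3732/(2π·0.0934) = 0.6360 m·K/W
  R'_conv,out = 1/(2πr h) = 1/(2π·0.113·12.2) = 0.1154 m·K/W
ΣR = 0.001331 + 6.192×10^-4 + 1.248 + 0.6360 + 0.1154 = 2.001 m·K/W
Q' = ΔT/ΣR = (551 K − 304.7 K)/2.001 = 123 W/m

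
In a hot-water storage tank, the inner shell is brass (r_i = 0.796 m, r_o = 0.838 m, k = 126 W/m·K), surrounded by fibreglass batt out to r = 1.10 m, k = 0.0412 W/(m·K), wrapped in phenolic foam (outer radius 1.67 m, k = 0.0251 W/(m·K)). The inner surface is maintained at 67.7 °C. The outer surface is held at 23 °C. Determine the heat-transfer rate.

Resistance network (inner→outer):
  R_brass = (1/0.796 − 1/0.838)/(4πk) = 0.06296/(4π·126) = 3.977×10^-5 K/W
  R_fibreglass batt = (1/0.838 − 1/1.10)/(4πk) = 0.2842/(4π·0.0412) = 0.5490 K/W
  R_phenolic foam = (1/1.10 − 1/1.67)/(4πk) = 0.3103/(4π·0.0251) = 0.9837 K/W
ΣR = 3.977×10^-5 + 0.5490 + 0.9837 = 1.533 K/W
Q = ΔT/ΣR = (67.7 °C − 23 °C)/1.533 = 29.2 W

Q = 29.2 W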